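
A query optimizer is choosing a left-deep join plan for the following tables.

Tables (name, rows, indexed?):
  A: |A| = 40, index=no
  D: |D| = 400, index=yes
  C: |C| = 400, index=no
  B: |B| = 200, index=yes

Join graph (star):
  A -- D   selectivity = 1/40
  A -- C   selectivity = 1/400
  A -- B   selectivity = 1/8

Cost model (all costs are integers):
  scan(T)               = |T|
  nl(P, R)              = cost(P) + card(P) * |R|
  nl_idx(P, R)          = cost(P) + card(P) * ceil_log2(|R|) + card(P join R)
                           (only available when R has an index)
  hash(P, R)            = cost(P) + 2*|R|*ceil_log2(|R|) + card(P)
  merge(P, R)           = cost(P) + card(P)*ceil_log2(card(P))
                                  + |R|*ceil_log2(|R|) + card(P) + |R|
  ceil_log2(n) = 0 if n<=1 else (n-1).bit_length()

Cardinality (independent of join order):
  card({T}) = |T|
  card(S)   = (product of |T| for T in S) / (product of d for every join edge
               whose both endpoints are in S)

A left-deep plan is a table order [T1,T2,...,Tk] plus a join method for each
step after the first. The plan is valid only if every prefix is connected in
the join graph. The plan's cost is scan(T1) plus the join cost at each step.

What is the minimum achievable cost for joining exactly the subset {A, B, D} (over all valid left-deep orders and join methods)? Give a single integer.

4400

Selinger DP over subsets of {A,B,D}:
  {A}: scan cost=40, card=40
  {D}: scan cost=400, card=400
  {B}: scan cost=200, card=200
  {AD}: card=400; try (D,nl_idx)→800, (A,hash)→1280, (D,merge)→4320, (A,merge)→4680, (D,hash)→7280, (D,nl)→16040 …(+1); best=800 via (D,nl_idx)
  {AB}: card=1000; try (A,hash)→880, (B,nl_idx)→1360, (B,merge)→2120, (A,merge)→2280, (B,hash)→3280, (B,nl)→8040 …(+1); best=880 via (A,hash)
  {ABD}: card=10000; try (B,hash)→4400, (B,merge)→6600, (D,hash)→9080, (B,nl_idx)→14000, (D,merge)→15880, (D,nl_idx)→19880 …(+2); best=4400 via (B,hash)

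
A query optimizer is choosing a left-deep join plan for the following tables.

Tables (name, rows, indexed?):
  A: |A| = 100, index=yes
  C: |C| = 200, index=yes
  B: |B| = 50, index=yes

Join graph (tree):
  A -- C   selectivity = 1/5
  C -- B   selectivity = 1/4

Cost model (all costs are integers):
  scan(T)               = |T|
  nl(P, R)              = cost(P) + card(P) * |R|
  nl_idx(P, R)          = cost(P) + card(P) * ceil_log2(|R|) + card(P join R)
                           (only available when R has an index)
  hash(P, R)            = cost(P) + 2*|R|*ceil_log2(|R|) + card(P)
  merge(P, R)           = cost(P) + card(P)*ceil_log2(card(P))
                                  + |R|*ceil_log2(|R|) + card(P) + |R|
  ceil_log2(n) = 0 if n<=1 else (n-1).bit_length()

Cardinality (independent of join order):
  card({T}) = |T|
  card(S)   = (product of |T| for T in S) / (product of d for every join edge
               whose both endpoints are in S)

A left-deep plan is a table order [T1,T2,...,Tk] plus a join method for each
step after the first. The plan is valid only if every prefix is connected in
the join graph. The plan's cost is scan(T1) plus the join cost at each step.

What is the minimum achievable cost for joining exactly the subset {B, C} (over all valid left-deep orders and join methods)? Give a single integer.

Selinger DP over subsets of {B,C}:
  {C}: scan cost=200, card=200
  {B}: scan cost=50, card=50
  {BC}: card=2500; try (B,hash)→1000, (C,merge)→2200, (B,merge)→2350, (C,nl_idx)→2950, (C,hash)→3300, (B,nl_idx)→3900 …(+2); best=1000 via (B,hash)

1000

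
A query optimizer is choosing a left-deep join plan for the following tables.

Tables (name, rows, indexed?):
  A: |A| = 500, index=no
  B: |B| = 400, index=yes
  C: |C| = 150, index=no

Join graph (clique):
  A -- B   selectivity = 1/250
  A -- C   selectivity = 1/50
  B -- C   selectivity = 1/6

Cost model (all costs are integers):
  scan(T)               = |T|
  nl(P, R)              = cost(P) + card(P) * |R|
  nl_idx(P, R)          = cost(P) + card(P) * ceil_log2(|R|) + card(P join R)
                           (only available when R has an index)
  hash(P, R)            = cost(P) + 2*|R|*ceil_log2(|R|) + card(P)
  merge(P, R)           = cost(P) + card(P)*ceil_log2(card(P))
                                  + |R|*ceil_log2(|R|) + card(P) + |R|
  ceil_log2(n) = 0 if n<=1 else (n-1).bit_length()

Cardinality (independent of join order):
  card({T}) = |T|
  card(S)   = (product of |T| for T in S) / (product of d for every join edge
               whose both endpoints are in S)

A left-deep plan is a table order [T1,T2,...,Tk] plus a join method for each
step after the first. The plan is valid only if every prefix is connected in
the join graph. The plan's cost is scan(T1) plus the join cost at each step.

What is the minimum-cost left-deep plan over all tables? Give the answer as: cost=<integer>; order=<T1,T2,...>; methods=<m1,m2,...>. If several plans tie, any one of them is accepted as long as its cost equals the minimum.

Selinger DP (subsets sized 1..n):
  {A}: scan cost=500, card=500
  {B}: scan cost=400, card=400
  {C}: scan cost=150, card=150
  {AB}: card=800; try (B,nl_idx)→5800, (B,hash)→8200, (A,merge)→9400, (B,merge)→9500, (A,hash)→9800, (A,nl)→200400 …(+1); best=5800 via (B,nl_idx)
  {AC}: card=1500; try (C,hash)→3400, (A,merge)→6500, (C,merge)→6850, (A,hash)→9300, (A,nl)→75150, (C,nl)→75500; best=3400 via (C,hash)
  {BC}: card=10000; try (C,hash)→3200, (B,merge)→5500, (C,merge)→5750, (B,hash)→7500, (B,nl_idx)→11500, (B,nl)→60150 …(+1); best=3200 via (C,hash)
  {ABC}: card=400; try (C,hash)→9000, (B,hash)→12100, (C,merge)→15950, (B,nl_idx)→17300, (A,hash)→22200, (B,merge)→25400 …(+4); best=9000 via (C,hash)

cost=9000; order=A,B,C; methods=nl_idx,hash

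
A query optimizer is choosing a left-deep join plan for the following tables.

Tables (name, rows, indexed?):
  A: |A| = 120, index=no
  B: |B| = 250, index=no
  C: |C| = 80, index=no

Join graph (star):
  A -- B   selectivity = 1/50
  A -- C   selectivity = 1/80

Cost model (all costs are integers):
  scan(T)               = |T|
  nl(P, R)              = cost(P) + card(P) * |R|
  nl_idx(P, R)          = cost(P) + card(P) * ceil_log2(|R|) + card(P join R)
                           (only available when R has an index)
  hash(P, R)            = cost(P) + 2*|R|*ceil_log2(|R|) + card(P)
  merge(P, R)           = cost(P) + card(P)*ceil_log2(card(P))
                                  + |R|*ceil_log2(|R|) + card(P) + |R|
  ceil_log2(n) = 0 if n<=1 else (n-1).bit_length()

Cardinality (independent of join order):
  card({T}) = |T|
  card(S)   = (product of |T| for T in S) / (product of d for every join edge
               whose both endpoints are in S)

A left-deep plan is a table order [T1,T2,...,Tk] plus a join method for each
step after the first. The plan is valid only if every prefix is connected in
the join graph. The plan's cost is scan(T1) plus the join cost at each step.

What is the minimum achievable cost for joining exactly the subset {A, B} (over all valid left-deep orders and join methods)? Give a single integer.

Selinger DP over subsets of {A,B}:
  {A}: scan cost=120, card=120
  {B}: scan cost=250, card=250
  {AB}: card=600; try (A,hash)→2180, (B,merge)→3330, (A,merge)→3460, (B,hash)→4240, (B,nl)→30120, (A,nl)→30250; best=2180 via (A,hash)

2180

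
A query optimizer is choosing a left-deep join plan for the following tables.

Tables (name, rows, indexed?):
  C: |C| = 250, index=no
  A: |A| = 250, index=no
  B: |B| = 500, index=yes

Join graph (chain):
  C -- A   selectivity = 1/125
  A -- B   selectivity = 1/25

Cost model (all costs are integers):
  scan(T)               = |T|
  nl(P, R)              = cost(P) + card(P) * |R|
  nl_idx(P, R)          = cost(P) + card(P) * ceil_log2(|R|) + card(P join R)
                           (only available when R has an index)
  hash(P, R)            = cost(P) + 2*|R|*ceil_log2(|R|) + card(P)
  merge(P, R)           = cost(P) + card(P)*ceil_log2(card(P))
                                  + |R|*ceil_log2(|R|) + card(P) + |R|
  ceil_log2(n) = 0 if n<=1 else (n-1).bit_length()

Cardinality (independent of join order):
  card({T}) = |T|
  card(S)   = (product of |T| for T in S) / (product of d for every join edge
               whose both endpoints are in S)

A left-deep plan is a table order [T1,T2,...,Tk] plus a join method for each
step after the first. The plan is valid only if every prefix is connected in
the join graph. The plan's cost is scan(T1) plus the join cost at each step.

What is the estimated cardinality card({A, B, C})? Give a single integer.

Tables in S: A(250), B(500), C(250)
Edges inside S: C-A(d=125), A-B(d=25)
numerator = 250 * 500 * 250 = 31250000
denominator = 125 * 25 = 3125
card(S) = 31250000 / 3125 = 10000

10000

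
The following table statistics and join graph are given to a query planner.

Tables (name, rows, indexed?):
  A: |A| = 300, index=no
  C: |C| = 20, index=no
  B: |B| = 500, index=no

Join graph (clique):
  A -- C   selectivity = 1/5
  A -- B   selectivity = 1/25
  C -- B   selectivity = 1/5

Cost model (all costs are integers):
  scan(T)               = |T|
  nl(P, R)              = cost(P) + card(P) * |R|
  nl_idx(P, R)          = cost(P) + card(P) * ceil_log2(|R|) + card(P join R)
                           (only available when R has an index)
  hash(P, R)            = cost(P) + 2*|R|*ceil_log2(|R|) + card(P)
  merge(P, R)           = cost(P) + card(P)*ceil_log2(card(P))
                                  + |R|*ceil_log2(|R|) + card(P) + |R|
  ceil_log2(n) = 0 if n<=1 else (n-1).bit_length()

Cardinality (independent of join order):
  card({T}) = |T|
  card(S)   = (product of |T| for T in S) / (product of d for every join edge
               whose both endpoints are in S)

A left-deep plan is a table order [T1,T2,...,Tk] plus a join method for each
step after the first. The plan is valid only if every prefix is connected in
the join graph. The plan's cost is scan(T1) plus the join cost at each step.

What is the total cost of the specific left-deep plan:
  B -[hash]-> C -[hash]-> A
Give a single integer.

step 1: scan B: cost=500, card=500
step 2: join C via hash
    card(P join C) = 500*20/(5) = 2000
    cost = 500 + 2*20*5 + 500 = 1200
step 3: join A via hash
    card(P join A) = 2000*300/(5*25) = 4800
    cost = 1200 + 2*300*9 + 2000 = 8600

8600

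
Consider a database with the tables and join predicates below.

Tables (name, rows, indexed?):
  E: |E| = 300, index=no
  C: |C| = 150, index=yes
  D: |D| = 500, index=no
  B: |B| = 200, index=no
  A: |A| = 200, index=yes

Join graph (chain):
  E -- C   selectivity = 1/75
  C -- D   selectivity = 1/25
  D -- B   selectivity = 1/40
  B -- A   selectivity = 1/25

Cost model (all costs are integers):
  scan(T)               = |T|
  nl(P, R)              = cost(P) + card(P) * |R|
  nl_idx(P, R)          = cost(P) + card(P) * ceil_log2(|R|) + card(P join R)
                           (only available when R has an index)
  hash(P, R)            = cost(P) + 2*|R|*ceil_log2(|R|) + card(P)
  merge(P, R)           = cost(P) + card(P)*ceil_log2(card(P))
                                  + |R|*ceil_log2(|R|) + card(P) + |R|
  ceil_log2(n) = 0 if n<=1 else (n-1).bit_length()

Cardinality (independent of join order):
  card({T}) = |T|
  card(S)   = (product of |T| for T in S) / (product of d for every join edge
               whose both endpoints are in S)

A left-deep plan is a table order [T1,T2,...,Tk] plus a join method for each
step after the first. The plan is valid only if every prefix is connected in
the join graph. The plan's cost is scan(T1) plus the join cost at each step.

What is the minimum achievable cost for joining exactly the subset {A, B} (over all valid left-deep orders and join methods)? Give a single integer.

3400

Selinger DP over subsets of {A,B}:
  {B}: scan cost=200, card=200
  {A}: scan cost=200, card=200
  {AB}: card=1600; try (A,nl_idx)→3400, (B,hash)→3600, (A,hash)→3600, (B,merge)→3800, (A,merge)→3800, (B,nl)→40200 …(+1); best=3400 via (A,nl_idx)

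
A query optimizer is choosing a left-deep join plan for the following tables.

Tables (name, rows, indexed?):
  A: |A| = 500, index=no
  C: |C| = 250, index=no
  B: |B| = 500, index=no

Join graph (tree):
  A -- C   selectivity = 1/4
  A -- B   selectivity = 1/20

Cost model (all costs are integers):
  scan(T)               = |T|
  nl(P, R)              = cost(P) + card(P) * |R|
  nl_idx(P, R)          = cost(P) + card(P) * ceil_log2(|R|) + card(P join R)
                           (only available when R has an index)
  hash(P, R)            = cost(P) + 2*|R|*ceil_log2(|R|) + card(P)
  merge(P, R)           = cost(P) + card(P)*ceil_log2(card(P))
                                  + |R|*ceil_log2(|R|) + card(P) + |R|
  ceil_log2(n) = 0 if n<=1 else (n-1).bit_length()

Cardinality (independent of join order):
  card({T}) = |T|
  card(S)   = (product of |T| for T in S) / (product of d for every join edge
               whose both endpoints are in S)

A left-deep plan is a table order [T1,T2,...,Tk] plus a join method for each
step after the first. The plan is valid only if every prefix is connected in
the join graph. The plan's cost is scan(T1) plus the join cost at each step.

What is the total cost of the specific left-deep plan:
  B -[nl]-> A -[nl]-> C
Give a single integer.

step 1: scan B: cost=500, card=500
step 2: join A via nl
    card(P join A) = 500*500/(20) = 12500
    cost = 500 + 500*500 = 250500
step 3: join C via nl
    card(P join C) = 12500*250/(4) = 781250
    cost = 250500 + 12500*250 = 3375500

3375500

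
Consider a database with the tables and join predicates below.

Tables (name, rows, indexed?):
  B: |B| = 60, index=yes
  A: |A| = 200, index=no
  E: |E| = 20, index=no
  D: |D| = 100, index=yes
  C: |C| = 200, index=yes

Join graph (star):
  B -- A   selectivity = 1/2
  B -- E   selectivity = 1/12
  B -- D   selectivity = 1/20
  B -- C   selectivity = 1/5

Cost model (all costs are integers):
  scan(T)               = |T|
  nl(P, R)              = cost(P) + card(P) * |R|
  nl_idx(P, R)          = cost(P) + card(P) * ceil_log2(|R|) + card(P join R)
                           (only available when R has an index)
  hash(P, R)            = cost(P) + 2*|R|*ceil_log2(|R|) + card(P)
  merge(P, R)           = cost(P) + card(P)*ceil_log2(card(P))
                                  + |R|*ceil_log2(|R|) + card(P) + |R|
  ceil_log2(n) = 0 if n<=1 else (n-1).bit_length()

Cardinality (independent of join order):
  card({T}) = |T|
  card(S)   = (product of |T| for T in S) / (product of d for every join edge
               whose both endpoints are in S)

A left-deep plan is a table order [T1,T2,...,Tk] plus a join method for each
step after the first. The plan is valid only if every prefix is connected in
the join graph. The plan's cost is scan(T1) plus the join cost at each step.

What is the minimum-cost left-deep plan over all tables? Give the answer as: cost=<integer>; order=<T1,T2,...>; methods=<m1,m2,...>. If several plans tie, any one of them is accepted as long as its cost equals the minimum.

Selinger DP (subsets sized 1..n):
  {B}: scan cost=60, card=60
  {A}: scan cost=200, card=200
  {E}: scan cost=20, card=20
  {D}: scan cost=100, card=100
  {C}: scan cost=200, card=200
  {AB}: card=6000; try (B,hash)→1120, (A,merge)→2280, (B,merge)→2420, (A,hash)→3320, (B,nl_idx)→7400, (A,nl)→12060 …(+1); best=1120 via (B,hash)
  {BE}: card=100; try (B,nl_idx)→240, (E,hash)→320, (B,merge)→560, (E,merge)→600, (B,hash)→760, (B,nl)→1220 …(+1); best=240 via (B,nl_idx)
  {BD}: card=300; try (D,nl_idx)→780, (B,hash)→920, (B,nl_idx)→1000, (D,merge)→1280, (B,merge)→1320, (D,hash)→1520 …(+2); best=780 via (D,nl_idx)
  {BC}: card=2400; try (B,hash)→1120, (C,merge)→2280, (B,merge)→2420, (C,nl_idx)→2940, (C,hash)→3320, (B,nl_idx)→3800 …(+2); best=1120 via (B,hash)
  {ABE}: card=10000; try (A,merge)→2840, (A,hash)→3540, (E,hash)→7320, (A,nl)→20240, (E,merge)→85240, (E,nl)→121120; best=2840 via (A,merge)
  {ABD}: card=30000; try (A,hash)→4280, (A,merge)→5580, (D,hash)→8520, (A,nl)→60780, (D,nl_idx)→73120, (D,merge)→85920 …(+1); best=4280 via (A,hash)
  {ABC}: card=240000; try (A,hash)→6720, (C,hash)→10320, (A,merge)→34120, (C,merge)→86920, (C,nl_idx)→289120, (A,nl)→481120 …(+1); best=6720 via (A,hash)
  {BDE}: card=500; try (E,hash)→1280, (D,nl_idx)→1440, (D,hash)→1740, (D,merge)→1840, (E,merge)→3900, (E,nl)→6780 …(+1); best=1280 via (E,hash)
  {BCE}: card=4000; try (C,merge)→2840, (C,hash)→3540, (E,hash)→3720, (C,nl_idx)→5040, (C,nl)→20240, (E,merge)→32440 …(+1); best=2840 via (C,merge)
  {BCD}: card=12000; try (C,hash)→4280, (D,hash)→4920, (C,merge)→5580, (C,nl_idx)→15180, (D,nl_idx)→29920, (D,merge)→33120 …(+2); best=4280 via (C,hash)
  {ABDE}: card=50000; try (A,hash)→4980, (A,merge)→8080, (D,hash)→14240, (E,hash)→34480, (A,nl)→101280, (D,nl_idx)→122840 …(+4); best=4980 via (A,hash)
  {ABCE}: card=400000; try (A,hash)→10040, (C,hash)→16040, (A,merge)→56640, (C,merge)→154640, (E,hash)→246920, (C,nl_idx)→482840 …(+4); best=10040 via (A,hash)
  {ABCD}: card=1200000; try (A,hash)→19480, (C,hash)→37480, (A,merge)→186080, (D,hash)→248120, (C,merge)→486080, (C,nl_idx)→1444280 …(+5); best=19480 via (A,hash)
  {BCDE}: card=20000; try (C,hash)→4980, (C,merge)→8080, (D,hash)→8240, (E,hash)→16480, (C,nl_idx)→25280, (D,nl_idx)→50840 …(+5); best=4980 via (C,hash)
  {ABCDE}: card=2000000; try (A,hash)→28180, (C,hash)→58180, (A,merge)→326780, (D,hash)→411440, (C,merge)→856780, (E,hash)→1219680 …(+8); best=28180 via (A,hash)

cost=28180; order=B,D,E,C,A; methods=nl_idx,hash,hash,hash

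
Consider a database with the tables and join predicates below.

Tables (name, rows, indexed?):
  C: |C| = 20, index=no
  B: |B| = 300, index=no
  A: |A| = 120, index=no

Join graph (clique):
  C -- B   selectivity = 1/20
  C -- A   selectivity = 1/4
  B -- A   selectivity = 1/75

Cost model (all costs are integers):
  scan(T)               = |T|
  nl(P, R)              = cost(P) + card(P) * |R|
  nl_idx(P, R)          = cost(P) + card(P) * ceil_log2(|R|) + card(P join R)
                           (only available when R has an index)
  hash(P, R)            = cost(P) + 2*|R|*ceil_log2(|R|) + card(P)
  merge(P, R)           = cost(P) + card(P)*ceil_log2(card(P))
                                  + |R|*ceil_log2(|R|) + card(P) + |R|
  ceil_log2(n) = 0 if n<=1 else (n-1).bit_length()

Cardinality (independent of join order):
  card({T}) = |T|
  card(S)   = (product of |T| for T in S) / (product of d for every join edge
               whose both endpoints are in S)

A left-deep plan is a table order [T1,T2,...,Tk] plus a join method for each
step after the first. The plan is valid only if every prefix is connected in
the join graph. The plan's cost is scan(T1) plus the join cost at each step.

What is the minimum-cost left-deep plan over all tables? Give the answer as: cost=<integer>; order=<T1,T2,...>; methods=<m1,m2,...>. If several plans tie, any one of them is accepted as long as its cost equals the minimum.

cost=2780; order=B,C,A; methods=hash,hash

Selinger DP (subsets sized 1..n):
  {C}: scan cost=20, card=20
  {B}: scan cost=300, card=300
  {A}: scan cost=120, card=120
  {BC}: card=300; try (C,hash)→800, (B,merge)→3140, (C,merge)→3420, (B,hash)→5440, (B,nl)→6020, (C,nl)→6300; best=800 via (C,hash)
  {AC}: card=600; try (C,hash)→440, (A,merge)→1100, (C,merge)→1200, (A,hash)→1720, (A,nl)→2420, (C,nl)→2520; best=440 via (C,hash)
  {AB}: card=480; try (A,hash)→2280, (B,merge)→4080, (A,merge)→4260, (B,hash)→5640, (B,nl)→36120, (A,nl)→36300; best=2280 via (A,hash)
  {ABC}: card=120; try (A,hash)→2780, (C,hash)→2960, (A,merge)→4760, (B,hash)→6440, (C,merge)→7200, (B,merge)→10040 …(+3); best=2780 via (A,hash)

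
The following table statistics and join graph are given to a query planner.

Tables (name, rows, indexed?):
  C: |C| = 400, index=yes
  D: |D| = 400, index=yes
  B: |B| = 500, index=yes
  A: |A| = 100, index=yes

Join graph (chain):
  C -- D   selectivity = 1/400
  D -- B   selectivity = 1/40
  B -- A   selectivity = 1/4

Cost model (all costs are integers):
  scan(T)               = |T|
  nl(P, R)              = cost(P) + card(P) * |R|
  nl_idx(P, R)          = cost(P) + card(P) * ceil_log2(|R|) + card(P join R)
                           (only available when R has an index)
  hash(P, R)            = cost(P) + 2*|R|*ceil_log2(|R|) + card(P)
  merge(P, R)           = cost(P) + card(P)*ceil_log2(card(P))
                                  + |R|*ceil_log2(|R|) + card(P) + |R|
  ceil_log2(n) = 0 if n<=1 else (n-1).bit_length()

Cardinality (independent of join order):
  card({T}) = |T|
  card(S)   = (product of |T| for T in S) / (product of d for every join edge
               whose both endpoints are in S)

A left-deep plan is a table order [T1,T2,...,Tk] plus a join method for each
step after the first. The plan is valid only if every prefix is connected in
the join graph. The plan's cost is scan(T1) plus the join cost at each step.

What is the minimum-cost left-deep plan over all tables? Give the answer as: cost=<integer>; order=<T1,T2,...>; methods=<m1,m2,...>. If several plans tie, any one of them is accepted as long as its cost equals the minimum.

Selinger DP (subsets sized 1..n):
  {C}: scan cost=400, card=400
  {D}: scan cost=400, card=400
  {B}: scan cost=500, card=500
  {A}: scan cost=100, card=100
  {CD}: card=400; try (D,nl_idx)→4400, (C,nl_idx)→4400, (D,hash)→8000, (C,hash)→8000, (D,merge)→8400, (C,merge)→8400 …(+2); best=4400 via (D,nl_idx)
  {BD}: card=5000; try (D,hash)→8200, (B,nl_idx)→9000, (B,merge)→9400, (D,merge)→9500, (B,hash)→9800, (D,nl_idx)→10000 …(+2); best=8200 via (D,hash)
  {AB}: card=12500; try (A,hash)→2400, (B,merge)→5900, (A,merge)→6300, (B,hash)→9200, (B,nl_idx)→13500, (A,nl_idx)→16500 …(+2); best=2400 via (A,hash)
  {BCD}: card=5000; try (B,nl_idx)→13000, (B,merge)→13400, (B,hash)→13800, (C,hash)→20400, (C,nl_idx)→58200, (C,merge)→82200 …(+2); best=13000 via (B,nl_idx)
  {ABD}: card=125000; try (A,hash)→14600, (D,hash)→22100, (A,merge)→79000, (A,nl_idx)→168200, (D,merge)→193900, (D,nl_idx)→239900 …(+2); best=14600 via (A,hash)
  {ABCD}: card=125000; try (A,hash)→19400, (A,merge)→83800, (C,hash)→146800, (A,nl_idx)→173000, (A,nl)→513000, (C,nl_idx)→1264600 …(+2); best=19400 via (A,hash)

cost=19400; order=C,D,B,A; methods=nl_idx,nl_idx,hash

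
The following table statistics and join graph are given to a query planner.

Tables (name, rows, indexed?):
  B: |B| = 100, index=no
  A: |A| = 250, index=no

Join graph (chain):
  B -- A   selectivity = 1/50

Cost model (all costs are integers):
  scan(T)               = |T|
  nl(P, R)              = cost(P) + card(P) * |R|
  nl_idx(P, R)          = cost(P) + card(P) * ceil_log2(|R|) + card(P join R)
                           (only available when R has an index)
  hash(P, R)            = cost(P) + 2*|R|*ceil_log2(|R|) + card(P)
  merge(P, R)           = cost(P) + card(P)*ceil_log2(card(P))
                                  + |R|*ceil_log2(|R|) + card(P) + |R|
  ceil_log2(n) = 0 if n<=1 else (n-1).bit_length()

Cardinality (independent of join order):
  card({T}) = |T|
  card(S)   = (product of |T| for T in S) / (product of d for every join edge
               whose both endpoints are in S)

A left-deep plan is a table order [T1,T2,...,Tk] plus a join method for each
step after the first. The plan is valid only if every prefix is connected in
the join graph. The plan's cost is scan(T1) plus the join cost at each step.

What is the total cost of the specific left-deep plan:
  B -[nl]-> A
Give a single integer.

step 1: scan B: cost=100, card=100
step 2: join A via nl
    card(P join A) = 100*250/(50) = 500
    cost = 100 + 100*250 = 25100

25100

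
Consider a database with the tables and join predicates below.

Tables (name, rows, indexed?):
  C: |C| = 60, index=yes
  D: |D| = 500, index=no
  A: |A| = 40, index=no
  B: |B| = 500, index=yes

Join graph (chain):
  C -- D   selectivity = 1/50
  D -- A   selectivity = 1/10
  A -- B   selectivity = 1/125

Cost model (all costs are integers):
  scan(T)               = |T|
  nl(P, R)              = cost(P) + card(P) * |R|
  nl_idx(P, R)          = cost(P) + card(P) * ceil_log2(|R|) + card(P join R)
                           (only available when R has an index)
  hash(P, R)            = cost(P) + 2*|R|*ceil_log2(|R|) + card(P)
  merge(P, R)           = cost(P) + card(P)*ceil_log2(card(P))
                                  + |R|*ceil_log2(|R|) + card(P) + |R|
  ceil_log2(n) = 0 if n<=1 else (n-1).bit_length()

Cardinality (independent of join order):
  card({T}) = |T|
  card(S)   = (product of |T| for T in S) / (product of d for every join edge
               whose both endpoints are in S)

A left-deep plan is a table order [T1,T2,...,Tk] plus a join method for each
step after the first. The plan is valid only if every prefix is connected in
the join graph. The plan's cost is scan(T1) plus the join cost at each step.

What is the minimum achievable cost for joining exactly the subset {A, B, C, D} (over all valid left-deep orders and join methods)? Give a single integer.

14200

Selinger DP over subsets of {A,B,C,D}:
  {C}: scan cost=60, card=60
  {D}: scan cost=500, card=500
  {A}: scan cost=40, card=40
  {B}: scan cost=500, card=500
  {CD}: card=600; try (C,hash)→1720, (C,nl_idx)→4100, (D,merge)→5480, (C,merge)→5920, (D,hash)→9120, (D,nl)→30060 …(+1); best=1720 via (C,hash)
  {AD}: card=2000; try (A,hash)→1480, (D,merge)→5320, (A,merge)→5780, (D,hash)→9080, (D,nl)→20040, (A,nl)→20500; best=1480 via (A,hash)
  {AB}: card=160; try (B,nl_idx)→560, (A,hash)→1480, (B,merge)→5320, (A,merge)→5780, (B,hash)→9080, (B,nl)→20040 …(+1); best=560 via (B,nl_idx)
  {ACD}: card=2400; try (A,hash)→2800, (C,hash)→4200, (A,merge)→8600, (C,nl_idx)→15880, (A,nl)→25720, (C,merge)→25900 …(+1); best=2800 via (A,hash)
  {ABD}: card=8000; try (D,merge)→7000, (D,hash)→9720, (B,hash)→12480, (B,nl_idx)→27480, (B,merge)→30480, (D,nl)→80560 …(+1); best=7000 via (D,merge)
  {ABCD}: card=9600; try (B,hash)→14200, (C,hash)→15720, (B,nl_idx)→34000, (B,merge)→39000, (C,nl_idx)→64600, (C,merge)→119420 …(+2); best=14200 via (B,hash)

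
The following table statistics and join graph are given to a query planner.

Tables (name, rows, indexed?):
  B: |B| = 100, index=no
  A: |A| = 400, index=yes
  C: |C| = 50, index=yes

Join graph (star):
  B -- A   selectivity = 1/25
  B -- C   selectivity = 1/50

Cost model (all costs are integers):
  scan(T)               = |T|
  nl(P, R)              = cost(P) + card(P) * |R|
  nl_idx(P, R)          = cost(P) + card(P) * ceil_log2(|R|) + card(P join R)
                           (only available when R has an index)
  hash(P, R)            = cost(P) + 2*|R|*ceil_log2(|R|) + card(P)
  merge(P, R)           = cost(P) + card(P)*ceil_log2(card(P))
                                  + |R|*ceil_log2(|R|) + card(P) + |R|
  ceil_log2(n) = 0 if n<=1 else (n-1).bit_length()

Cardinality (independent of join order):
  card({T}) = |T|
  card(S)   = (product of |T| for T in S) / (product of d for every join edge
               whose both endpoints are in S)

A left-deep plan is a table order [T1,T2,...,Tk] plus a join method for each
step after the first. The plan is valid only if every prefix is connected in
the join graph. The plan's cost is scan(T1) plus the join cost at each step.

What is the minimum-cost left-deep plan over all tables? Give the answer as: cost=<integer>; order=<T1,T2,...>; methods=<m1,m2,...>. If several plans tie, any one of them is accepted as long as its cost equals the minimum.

Selinger DP (subsets sized 1..n):
  {B}: scan cost=100, card=100
  {A}: scan cost=400, card=400
  {C}: scan cost=50, card=50
  {AB}: card=1600; try (B,hash)→2200, (A,nl_idx)→2600, (A,merge)→4900, (B,merge)→5200, (A,hash)→7400, (A,nl)→40100 …(+1); best=2200 via (B,hash)
  {BC}: card=100; try (C,hash)→800, (C,nl_idx)→800, (B,merge)→1200, (C,merge)→1250, (B,hash)→1500, (B,nl)→5050 …(+1); best=800 via (C,hash)
  {ABC}: card=1600; try (A,nl_idx)→3300, (C,hash)→4400, (A,merge)→5600, (A,hash)→8100, (C,nl_idx)→13400, (C,merge)→21750 …(+2); best=3300 via (A,nl_idx)

cost=3300; order=B,C,A; methods=hash,nl_idx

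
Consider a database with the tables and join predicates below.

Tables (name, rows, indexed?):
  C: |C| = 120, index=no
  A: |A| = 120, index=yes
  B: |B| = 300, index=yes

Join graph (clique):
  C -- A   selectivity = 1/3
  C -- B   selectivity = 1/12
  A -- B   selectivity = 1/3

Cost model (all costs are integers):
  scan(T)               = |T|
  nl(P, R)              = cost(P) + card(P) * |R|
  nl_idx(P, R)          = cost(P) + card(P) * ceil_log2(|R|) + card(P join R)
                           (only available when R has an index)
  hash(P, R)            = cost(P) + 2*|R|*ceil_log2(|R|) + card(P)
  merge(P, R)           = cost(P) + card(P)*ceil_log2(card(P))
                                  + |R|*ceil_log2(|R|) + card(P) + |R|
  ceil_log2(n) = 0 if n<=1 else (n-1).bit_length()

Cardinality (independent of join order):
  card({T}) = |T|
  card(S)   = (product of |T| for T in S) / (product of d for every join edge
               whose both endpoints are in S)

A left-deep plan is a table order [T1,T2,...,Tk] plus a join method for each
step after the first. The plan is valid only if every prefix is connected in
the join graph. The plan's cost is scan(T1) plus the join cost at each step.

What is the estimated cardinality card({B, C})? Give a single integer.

3000

Tables in S: B(300), C(120)
Edges inside S: C-B(d=12)
numerator = 300 * 120 = 36000
denominator = 12 = 12
card(S) = 36000 / 12 = 3000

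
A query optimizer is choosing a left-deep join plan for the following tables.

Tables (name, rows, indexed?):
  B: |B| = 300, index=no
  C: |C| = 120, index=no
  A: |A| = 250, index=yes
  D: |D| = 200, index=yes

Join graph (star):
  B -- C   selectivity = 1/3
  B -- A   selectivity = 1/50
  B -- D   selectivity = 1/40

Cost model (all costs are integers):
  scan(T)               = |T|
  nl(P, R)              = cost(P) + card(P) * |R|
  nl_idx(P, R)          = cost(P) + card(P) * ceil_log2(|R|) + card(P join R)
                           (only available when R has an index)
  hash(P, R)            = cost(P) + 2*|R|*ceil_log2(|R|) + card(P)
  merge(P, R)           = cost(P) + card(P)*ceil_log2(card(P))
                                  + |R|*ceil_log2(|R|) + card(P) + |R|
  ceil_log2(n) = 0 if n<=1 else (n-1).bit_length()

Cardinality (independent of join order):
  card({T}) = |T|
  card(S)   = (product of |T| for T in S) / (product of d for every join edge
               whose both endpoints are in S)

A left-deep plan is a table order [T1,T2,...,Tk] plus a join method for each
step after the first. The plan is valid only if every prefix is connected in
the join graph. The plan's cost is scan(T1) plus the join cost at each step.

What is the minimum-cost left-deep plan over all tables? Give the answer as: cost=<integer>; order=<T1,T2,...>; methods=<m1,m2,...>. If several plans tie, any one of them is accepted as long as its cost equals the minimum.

Selinger DP (subsets sized 1..n):
  {B}: scan cost=300, card=300
  {C}: scan cost=120, card=120
  {A}: scan cost=250, card=250
  {D}: scan cost=200, card=200
  {BC}: card=12000; try (C,hash)→2280, (B,merge)→4080, (C,merge)→4260, (B,hash)→5640, (B,nl)→36120, (C,nl)→36300; best=2280 via (C,hash)
  {AB}: card=1500; try (A,nl_idx)→4200, (A,hash)→4600, (B,merge)→5500, (A,merge)→5550, (B,hash)→5900, (B,nl)→75250 …(+1); best=4200 via (A,nl_idx)
  {BD}: card=1500; try (D,hash)→3800, (D,nl_idx)→4200, (B,merge)→5000, (D,merge)→5100, (B,hash)→5800, (B,nl)→60200 …(+1); best=3800 via (D,hash)
  {ABC}: card=60000; try (C,hash)→7380, (A,hash)→18280, (C,merge)→23160, (A,nl_idx)→158280, (C,nl)→184200, (A,merge)→184530 …(+1); best=7380 via (C,hash)
  {BCD}: card=60000; try (C,hash)→6980, (D,hash)→17480, (C,merge)→22760, (D,nl_idx)→158280, (C,nl)→183800, (D,merge)→184080 …(+1); best=6980 via (C,hash)
  {ABD}: card=7500; try (D,hash)→8900, (A,hash)→9300, (A,nl_idx)→23300, (D,nl_idx)→23700, (D,merge)→24000, (A,merge)→24050 …(+2); best=8900 via (D,hash)
  {ABCD}: card=300000; try (C,hash)→18080, (D,hash)→70580, (A,hash)→70980, (C,merge)→114860, (A,nl_idx)→786980, (D,nl_idx)→787380 …(+5); best=18080 via (C,hash)

cost=18080; order=B,A,D,C; methods=nl_idx,hash,hash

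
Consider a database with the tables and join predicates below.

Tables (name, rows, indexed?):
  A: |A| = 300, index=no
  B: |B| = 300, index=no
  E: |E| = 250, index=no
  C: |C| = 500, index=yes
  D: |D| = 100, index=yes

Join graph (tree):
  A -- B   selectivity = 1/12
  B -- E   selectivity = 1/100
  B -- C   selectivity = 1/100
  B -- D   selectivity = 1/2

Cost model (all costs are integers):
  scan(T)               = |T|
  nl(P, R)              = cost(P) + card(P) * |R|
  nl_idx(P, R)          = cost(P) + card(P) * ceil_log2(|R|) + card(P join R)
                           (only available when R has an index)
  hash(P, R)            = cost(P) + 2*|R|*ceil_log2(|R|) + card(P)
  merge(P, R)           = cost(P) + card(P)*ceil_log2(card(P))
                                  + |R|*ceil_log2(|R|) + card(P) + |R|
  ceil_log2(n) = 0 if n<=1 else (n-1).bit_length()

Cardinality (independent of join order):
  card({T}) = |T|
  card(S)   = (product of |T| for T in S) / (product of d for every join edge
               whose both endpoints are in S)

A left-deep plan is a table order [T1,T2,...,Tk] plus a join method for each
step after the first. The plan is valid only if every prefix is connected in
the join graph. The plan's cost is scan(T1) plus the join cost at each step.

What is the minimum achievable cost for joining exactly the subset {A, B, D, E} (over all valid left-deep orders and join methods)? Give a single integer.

Selinger DP over subsets of {A,B,D,E}:
  {A}: scan cost=300, card=300
  {B}: scan cost=300, card=300
  {E}: scan cost=250, card=250
  {D}: scan cost=100, card=100
  {AB}: card=7500; try (B,hash)→6000, (A,hash)→6000, (B,merge)→6300, (A,merge)→6300, (B,nl)→90300, (A,nl)→90300; best=6000 via (B,hash)
  {BE}: card=750; try (E,hash)→4600, (B,merge)→5500, (E,merge)→5550, (B,hash)→5900, (B,nl)→75250, (E,nl)→75300; best=4600 via (E,hash)
  {BD}: card=15000; try (D,hash)→2000, (B,merge)→3900, (D,merge)→4100, (B,hash)→5600, (D,nl_idx)→17400, (B,nl)→30100 …(+1); best=2000 via (D,hash)
  {ABE}: card=18750; try (A,hash)→10750, (A,merge)→15850, (E,hash)→17500, (E,merge)→113250, (A,nl)→229600, (E,nl)→1881000; best=10750 via (A,hash)
  {ABD}: card=375000; try (D,hash)→14900, (A,hash)→22400, (D,merge)→111800, (A,merge)→230000, (D,nl_idx)→433500, (D,nl)→756000 …(+1); best=14900 via (D,hash)
  {BDE}: card=37500; try (D,hash)→6750, (D,merge)→13650, (E,hash)→21000, (D,nl_idx)→47350, (D,nl)→79600, (E,merge)→229250 …(+1); best=6750 via (D,hash)
  {ABDE}: card=937500; try (D,hash)→30900, (A,hash)→49650, (D,merge)→311550, (E,hash)→393900, (A,merge)→647250, (D,nl_idx)→1079500 …(+4); best=30900 via (D,hash)

30900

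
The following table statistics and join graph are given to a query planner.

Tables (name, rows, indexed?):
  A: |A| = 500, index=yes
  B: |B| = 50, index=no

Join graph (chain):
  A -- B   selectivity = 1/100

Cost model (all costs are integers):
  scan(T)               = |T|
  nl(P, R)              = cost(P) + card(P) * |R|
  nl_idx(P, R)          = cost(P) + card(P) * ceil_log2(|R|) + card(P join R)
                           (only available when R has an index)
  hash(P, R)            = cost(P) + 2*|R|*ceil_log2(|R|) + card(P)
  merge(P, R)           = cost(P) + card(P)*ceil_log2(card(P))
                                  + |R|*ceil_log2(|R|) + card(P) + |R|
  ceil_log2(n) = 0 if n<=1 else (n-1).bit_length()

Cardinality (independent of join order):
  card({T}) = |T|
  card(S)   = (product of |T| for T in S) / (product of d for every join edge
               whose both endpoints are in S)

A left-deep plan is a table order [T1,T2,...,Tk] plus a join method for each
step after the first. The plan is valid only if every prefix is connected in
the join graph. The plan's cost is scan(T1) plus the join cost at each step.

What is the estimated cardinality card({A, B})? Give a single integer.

Tables in S: A(500), B(50)
Edges inside S: A-B(d=100)
numerator = 500 * 50 = 25000
denominator = 100 = 100
card(S) = 25000 / 100 = 250

250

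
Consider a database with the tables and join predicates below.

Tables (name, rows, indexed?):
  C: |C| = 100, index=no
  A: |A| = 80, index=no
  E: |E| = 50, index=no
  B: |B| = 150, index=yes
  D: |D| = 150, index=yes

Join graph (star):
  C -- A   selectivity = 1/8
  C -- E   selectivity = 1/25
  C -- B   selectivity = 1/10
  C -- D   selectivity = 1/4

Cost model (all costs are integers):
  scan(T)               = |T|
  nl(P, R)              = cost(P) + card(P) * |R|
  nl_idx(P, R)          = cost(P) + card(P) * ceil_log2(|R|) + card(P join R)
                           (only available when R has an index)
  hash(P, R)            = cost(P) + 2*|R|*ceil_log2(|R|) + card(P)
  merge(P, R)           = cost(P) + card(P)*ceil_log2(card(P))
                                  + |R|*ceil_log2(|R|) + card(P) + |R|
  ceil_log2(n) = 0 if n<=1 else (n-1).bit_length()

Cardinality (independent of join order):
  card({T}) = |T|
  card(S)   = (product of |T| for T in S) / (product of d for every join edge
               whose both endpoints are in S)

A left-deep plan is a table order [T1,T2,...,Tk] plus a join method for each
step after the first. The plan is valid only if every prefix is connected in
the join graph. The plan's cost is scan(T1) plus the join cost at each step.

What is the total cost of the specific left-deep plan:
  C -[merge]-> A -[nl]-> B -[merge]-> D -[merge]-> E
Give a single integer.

12190740

step 1: scan C: cost=100, card=100
step 2: join A via merge
    card(P join A) = 100*80/(8) = 1000
    cost = 100 + 100*7 + 80*7 + 100 + 80 = 1540
step 3: join B via nl
    card(P join B) = 1000*150/(10) = 15000
    cost = 1540 + 1000*150 = 151540
step 4: join D via merge
    card(P join D) = 15000*150/(4) = 562500
    cost = 151540 + 15000*14 + 150*8 + 15000 + 150 = 377890
step 5: join E via merge
    card(P join E) = 562500*50/(25) = 1125000
    cost = 377890 + 562500*20 + 50*6 + 562500 + 50 = 12190740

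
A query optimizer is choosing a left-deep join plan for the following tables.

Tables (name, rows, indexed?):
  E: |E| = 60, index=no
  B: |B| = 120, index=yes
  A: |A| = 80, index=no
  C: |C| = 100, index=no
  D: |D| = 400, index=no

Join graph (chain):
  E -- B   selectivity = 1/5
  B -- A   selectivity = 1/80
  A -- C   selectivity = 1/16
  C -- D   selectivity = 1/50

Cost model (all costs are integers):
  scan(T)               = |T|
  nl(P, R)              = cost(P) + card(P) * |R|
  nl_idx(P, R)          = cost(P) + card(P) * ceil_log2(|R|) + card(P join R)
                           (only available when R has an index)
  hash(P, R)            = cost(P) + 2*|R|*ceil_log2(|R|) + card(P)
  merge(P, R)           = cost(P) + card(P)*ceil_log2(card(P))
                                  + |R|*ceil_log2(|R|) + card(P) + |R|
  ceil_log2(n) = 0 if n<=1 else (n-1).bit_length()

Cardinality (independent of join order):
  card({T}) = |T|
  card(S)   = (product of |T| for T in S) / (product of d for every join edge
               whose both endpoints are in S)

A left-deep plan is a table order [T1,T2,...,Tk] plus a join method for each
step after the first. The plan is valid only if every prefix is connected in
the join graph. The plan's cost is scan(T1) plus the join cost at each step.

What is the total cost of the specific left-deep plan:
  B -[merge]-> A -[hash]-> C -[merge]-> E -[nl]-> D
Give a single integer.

3611910

step 1: scan B: cost=120, card=120
step 2: join A via merge
    card(P join A) = 120*80/(80) = 120
    cost = 120 + 120*7 + 80*7 + 120 + 80 = 1720
step 3: join C via hash
    card(P join C) = 120*100/(16) = 750
    cost = 1720 + 2*100*7 + 120 = 3240
step 4: join E via merge
    card(P join E) = 750*60/(5) = 9000
    cost = 3240 + 750*10 + 60*6 + 750 + 60 = 11910
step 5: join D via nl
    card(P join D) = 9000*400/(50) = 72000
    cost = 11910 + 9000*400 = 3611910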